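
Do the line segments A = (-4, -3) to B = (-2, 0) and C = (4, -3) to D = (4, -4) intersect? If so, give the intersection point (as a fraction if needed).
No (intersection of containing lines falls outside at least one segment)

Parametrize and solve: t = 4, s = -12. At least one of these is outside [0, 1], so the segments do not intersect.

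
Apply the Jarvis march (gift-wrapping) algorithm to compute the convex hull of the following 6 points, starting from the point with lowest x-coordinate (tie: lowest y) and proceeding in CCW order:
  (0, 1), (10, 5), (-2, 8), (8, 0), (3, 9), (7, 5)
Hull (CCW) = [(-2, 8), (0, 1), (8, 0), (10, 5), (3, 9)]

Jarvis march: at each step, from the current hull vertex p, select the next vertex q as the point such that every other point lies strictly to the left of (or on) the directed line p → q. (Equivalently: for every other point r, the cross product (q − p) × (r − p) ≥ 0.)
Starting point (lowest x, tie lowest y): (-2, 8). Wrap until returning to start. Resulting hull: (-2, 8), (0, 1), (8, 0), (10, 5), (3, 9).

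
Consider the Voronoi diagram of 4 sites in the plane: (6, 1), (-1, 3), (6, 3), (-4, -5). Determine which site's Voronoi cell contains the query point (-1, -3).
Nearest site = (-4, -5)

The Voronoi cell of site s contains exactly those query points closer to s than to any other site. Compute squared distances from q = (-1, -3) to each site:
  (-4 − -1)² + (-5 − -3)² = 13
  (-1 − -1)² + (3 − -3)² = 36
  (6 − -1)² + (1 − -3)² = 65
  (6 − -1)² + (3 − -3)² = 85
Minimum is attained by (-4, -5), so q lies in its Voronoi cell.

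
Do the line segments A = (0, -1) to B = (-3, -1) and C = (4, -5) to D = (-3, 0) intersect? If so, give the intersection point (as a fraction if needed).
Yes; intersection at (-8/5, -1) (t = 8/15 on AB, s = 4/5 on CD)

Parametrize AB as A + t(B − A) = (0 + -3 t, -1 + 0 t) and CD as C + s(D − C) = (4 + -7 s, -5 + 5 s). Solve the linear system for (t, s). Determinant = 15 ≠ 0, so a unique intersection of the containing lines exists. Solution: t = 8/15, s = 4/5 — both in [0, 1], so the segments cross. Intersection point: (-8/5, -1).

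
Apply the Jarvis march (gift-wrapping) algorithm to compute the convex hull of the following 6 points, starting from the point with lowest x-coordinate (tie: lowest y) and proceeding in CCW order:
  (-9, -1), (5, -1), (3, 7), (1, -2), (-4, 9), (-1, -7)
Hull (CCW) = [(-9, -1), (-1, -7), (5, -1), (3, 7), (-4, 9)]

Jarvis march: at each step, from the current hull vertex p, select the next vertex q as the point such that every other point lies strictly to the left of (or on) the directed line p → q. (Equivalently: for every other point r, the cross product (q − p) × (r − p) ≥ 0.)
Starting point (lowest x, tie lowest y): (-9, -1). Wrap until returning to start. Resulting hull: (-9, -1), (-1, -7), (5, -1), (3, 7), (-4, 9).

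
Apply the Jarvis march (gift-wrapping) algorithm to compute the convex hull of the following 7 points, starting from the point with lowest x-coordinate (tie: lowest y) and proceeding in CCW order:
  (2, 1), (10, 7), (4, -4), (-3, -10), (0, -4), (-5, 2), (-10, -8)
Hull (CCW) = [(-10, -8), (-3, -10), (4, -4), (10, 7), (-5, 2)]

Jarvis march: at each step, from the current hull vertex p, select the next vertex q as the point such that every other point lies strictly to the left of (or on) the directed line p → q. (Equivalently: for every other point r, the cross product (q − p) × (r − p) ≥ 0.)
Starting point (lowest x, tie lowest y): (-10, -8). Wrap until returning to start. Resulting hull: (-10, -8), (-3, -10), (4, -4), (10, 7), (-5, 2).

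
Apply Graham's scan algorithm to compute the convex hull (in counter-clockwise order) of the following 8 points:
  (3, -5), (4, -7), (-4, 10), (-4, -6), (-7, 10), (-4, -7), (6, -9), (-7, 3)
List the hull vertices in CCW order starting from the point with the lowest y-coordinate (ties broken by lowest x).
Hull (CCW) = [(6, -9), (-4, 10), (-7, 10), (-7, 3), (-4, -7)]

Graham scan procedure:
  1. Find the pivot p₀ = point with lowest y (tie → lowest x): (6, -9).
  2. Sort the remaining points by polar angle around p₀.
  3. Walk through sorted points, maintaining a stack; pop the top while the last three entries make a non-left turn (cross product ≤ 0).
  4. Final stack is the convex hull in CCW order: (6, -9), (-4, 10), (-7, 10), (-7, 3), (-4, -7).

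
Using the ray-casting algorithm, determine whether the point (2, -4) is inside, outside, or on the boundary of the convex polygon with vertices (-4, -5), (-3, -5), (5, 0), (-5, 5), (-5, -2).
The point (2, -4) lies strictly outside the polygon

Cast a horizontal ray to the right from the query point and count how many polygon edges it crosses (each edge strictly once or zero times, handled with the usual half-open convention). 
Parity of crossings → even ⇒ outside.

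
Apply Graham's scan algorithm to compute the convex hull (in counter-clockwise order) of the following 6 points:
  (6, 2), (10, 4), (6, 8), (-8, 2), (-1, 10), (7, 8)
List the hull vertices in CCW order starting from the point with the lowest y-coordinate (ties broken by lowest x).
Hull (CCW) = [(-8, 2), (6, 2), (10, 4), (7, 8), (-1, 10)]

Graham scan procedure:
  1. Find the pivot p₀ = point with lowest y (tie → lowest x): (-8, 2).
  2. Sort the remaining points by polar angle around p₀.
  3. Walk through sorted points, maintaining a stack; pop the top while the last three entries make a non-left turn (cross product ≤ 0).
  4. Final stack is the convex hull in CCW order: (-8, 2), (6, 2), (10, 4), (7, 8), (-1, 10).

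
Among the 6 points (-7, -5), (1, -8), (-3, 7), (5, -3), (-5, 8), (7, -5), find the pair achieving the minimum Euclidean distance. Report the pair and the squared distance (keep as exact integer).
Pair = ((-3, 7), (-5, 8)); squared distance = 5

Compute all C(6, 2) = 15 pairwise squared distances (x_i − x_j)² + (y_i − y_j)². The minimum is 5, attained by the pair ((-3, 7), (-5, 8)).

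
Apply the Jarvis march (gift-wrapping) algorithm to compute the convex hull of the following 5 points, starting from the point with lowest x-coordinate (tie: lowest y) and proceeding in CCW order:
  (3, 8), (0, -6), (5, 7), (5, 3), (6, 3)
Hull (CCW) = [(0, -6), (6, 3), (5, 7), (3, 8)]

Jarvis march: at each step, from the current hull vertex p, select the next vertex q as the point such that every other point lies strictly to the left of (or on) the directed line p → q. (Equivalently: for every other point r, the cross product (q − p) × (r − p) ≥ 0.)
Starting point (lowest x, tie lowest y): (0, -6). Wrap until returning to start. Resulting hull: (0, -6), (6, 3), (5, 7), (3, 8).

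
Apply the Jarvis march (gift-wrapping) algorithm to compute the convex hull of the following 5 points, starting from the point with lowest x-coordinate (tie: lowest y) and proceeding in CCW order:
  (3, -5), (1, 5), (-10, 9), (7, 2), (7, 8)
Hull (CCW) = [(-10, 9), (3, -5), (7, 2), (7, 8)]

Jarvis march: at each step, from the current hull vertex p, select the next vertex q as the point such that every other point lies strictly to the left of (or on) the directed line p → q. (Equivalently: for every other point r, the cross product (q − p) × (r − p) ≥ 0.)
Starting point (lowest x, tie lowest y): (-10, 9). Wrap until returning to start. Resulting hull: (-10, 9), (3, -5), (7, 2), (7, 8).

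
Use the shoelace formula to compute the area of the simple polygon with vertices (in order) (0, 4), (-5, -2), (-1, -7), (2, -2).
Area = 77/2

Shoelace formula: Area = (1/2) |Σ_i (x_i · y_{i+1} − x_{i+1} · y_i)| (indices mod n). Compute each cross term:
  (0)(-2) − (-5)(4) = 20
  (-5)(-7) − (-1)(-2) = 33
  (-1)(-2) − (2)(-7) = 16
  (2)(4) − (0)(-2) = 8
Sum = 77, so (signed) Area = 77/2 = 77/2, |Area| = 77/2.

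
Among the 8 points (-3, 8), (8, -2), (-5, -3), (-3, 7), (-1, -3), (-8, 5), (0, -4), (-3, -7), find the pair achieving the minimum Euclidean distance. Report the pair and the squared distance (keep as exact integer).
Pair = ((-3, 8), (-3, 7)); squared distance = 1

Compute all C(8, 2) = 28 pairwise squared distances (x_i − x_j)² + (y_i − y_j)². The minimum is 1, attained by the pair ((-3, 8), (-3, 7)).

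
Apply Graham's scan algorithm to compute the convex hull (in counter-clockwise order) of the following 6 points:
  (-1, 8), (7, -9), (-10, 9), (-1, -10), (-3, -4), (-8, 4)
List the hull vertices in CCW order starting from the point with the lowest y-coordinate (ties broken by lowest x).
Hull (CCW) = [(-1, -10), (7, -9), (-1, 8), (-10, 9), (-8, 4)]

Graham scan procedure:
  1. Find the pivot p₀ = point with lowest y (tie → lowest x): (-1, -10).
  2. Sort the remaining points by polar angle around p₀.
  3. Walk through sorted points, maintaining a stack; pop the top while the last three entries make a non-left turn (cross product ≤ 0).
  4. Final stack is the convex hull in CCW order: (-1, -10), (7, -9), (-1, 8), (-10, 9), (-8, 4).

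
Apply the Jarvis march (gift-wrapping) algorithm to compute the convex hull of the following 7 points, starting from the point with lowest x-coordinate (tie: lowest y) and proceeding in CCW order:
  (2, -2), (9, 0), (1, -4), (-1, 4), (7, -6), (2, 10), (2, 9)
Hull (CCW) = [(-1, 4), (1, -4), (7, -6), (9, 0), (2, 10)]

Jarvis march: at each step, from the current hull vertex p, select the next vertex q as the point such that every other point lies strictly to the left of (or on) the directed line p → q. (Equivalently: for every other point r, the cross product (q − p) × (r − p) ≥ 0.)
Starting point (lowest x, tie lowest y): (-1, 4). Wrap until returning to start. Resulting hull: (-1, 4), (1, -4), (7, -6), (9, 0), (2, 10).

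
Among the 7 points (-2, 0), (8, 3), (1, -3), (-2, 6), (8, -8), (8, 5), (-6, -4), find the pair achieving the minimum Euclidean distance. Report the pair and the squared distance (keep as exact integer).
Pair = ((8, 3), (8, 5)); squared distance = 4

Compute all C(7, 2) = 21 pairwise squared distances (x_i − x_j)² + (y_i − y_j)². The minimum is 4, attained by the pair ((8, 3), (8, 5)).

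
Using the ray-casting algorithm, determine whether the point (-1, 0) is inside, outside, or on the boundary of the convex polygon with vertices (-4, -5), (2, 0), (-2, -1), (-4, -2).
The point (-1, 0) lies strictly outside the polygon

Cast a horizontal ray to the right from the query point and count how many polygon edges it crosses (each edge strictly once or zero times, handled with the usual half-open convention). 
Parity of crossings → even ⇒ outside.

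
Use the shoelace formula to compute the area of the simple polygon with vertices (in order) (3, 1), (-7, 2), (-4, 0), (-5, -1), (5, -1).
Area = 43/2

Shoelace formula: Area = (1/2) |Σ_i (x_i · y_{i+1} − x_{i+1} · y_i)| (indices mod n). Compute each cross term:
  (3)(2) − (-7)(1) = 13
  (-7)(0) − (-4)(2) = 8
  (-4)(-1) − (-5)(0) = 4
  (-5)(-1) − (5)(-1) = 10
  (5)(1) − (3)(-1) = 8
Sum = 43, so (signed) Area = 43/2 = 43/2, |Area| = 43/2.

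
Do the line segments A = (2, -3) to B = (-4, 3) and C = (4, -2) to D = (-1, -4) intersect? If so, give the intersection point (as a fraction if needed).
Yes; intersection at (13/7, -20/7) (t = 1/42 on AB, s = 3/7 on CD)

Parametrize AB as A + t(B − A) = (2 + -6 t, -3 + 6 t) and CD as C + s(D − C) = (4 + -5 s, -2 + -2 s). Solve the linear system for (t, s). Determinant = -42 ≠ 0, so a unique intersection of the containing lines exists. Solution: t = 1/42, s = 3/7 — both in [0, 1], so the segments cross. Intersection point: (13/7, -20/7).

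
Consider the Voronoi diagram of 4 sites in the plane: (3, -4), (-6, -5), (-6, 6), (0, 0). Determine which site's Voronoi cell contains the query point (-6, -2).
Nearest site = (-6, -5)

The Voronoi cell of site s contains exactly those query points closer to s than to any other site. Compute squared distances from q = (-6, -2) to each site:
  (-6 − -6)² + (-5 − -2)² = 9
  (0 − -6)² + (0 − -2)² = 40
  (-6 − -6)² + (6 − -2)² = 64
  (3 − -6)² + (-4 − -2)² = 85
Minimum is attained by (-6, -5), so q lies in its Voronoi cell.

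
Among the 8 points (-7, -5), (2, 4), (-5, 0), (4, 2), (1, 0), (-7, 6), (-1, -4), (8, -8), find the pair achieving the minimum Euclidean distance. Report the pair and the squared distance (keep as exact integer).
Pair = ((2, 4), (4, 2)); squared distance = 8

Compute all C(8, 2) = 28 pairwise squared distances (x_i − x_j)² + (y_i − y_j)². The minimum is 8, attained by the pair ((2, 4), (4, 2)).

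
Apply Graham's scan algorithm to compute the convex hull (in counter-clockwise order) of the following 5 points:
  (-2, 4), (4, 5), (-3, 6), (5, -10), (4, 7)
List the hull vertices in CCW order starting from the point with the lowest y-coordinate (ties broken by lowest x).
Hull (CCW) = [(5, -10), (4, 7), (-3, 6)]

Graham scan procedure:
  1. Find the pivot p₀ = point with lowest y (tie → lowest x): (5, -10).
  2. Sort the remaining points by polar angle around p₀.
  3. Walk through sorted points, maintaining a stack; pop the top while the last three entries make a non-left turn (cross product ≤ 0).
  4. Final stack is the convex hull in CCW order: (5, -10), (4, 7), (-3, 6).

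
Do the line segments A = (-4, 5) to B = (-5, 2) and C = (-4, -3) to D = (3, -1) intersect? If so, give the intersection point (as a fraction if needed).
No (intersection of containing lines falls outside at least one segment)

Parametrize and solve: t = 56/19, s = -8/19. At least one of these is outside [0, 1], so the segments do not intersect.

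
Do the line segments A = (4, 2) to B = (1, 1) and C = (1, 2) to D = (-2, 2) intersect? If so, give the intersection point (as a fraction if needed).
No (intersection of containing lines falls outside at least one segment)

Parametrize and solve: t = 0, s = -1. At least one of these is outside [0, 1], so the segments do not intersect.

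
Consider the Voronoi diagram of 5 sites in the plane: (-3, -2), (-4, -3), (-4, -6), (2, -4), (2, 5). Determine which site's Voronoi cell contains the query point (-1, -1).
Nearest site = (-3, -2)

The Voronoi cell of site s contains exactly those query points closer to s than to any other site. Compute squared distances from q = (-1, -1) to each site:
  (-3 − -1)² + (-2 − -1)² = 5
  (-4 − -1)² + (-3 − -1)² = 13
  (2 − -1)² + (-4 − -1)² = 18
  (-4 − -1)² + (-6 − -1)² = 34
  (2 − -1)² + (5 − -1)² = 45
Minimum is attained by (-3, -2), so q lies in its Voronoi cell.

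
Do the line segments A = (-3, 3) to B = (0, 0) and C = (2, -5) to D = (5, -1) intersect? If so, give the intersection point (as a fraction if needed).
No (intersection of containing lines falls outside at least one segment)

Parametrize and solve: t = 44/21, s = 3/7. At least one of these is outside [0, 1], so the segments do not intersect.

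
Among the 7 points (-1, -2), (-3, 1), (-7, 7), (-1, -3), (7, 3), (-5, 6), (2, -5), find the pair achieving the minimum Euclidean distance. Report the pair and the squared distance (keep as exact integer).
Pair = ((-1, -2), (-1, -3)); squared distance = 1

Compute all C(7, 2) = 21 pairwise squared distances (x_i − x_j)² + (y_i − y_j)². The minimum is 1, attained by the pair ((-1, -2), (-1, -3)).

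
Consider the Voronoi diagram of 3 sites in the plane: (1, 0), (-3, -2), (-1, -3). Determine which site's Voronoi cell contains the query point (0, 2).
Nearest site = (1, 0)

The Voronoi cell of site s contains exactly those query points closer to s than to any other site. Compute squared distances from q = (0, 2) to each site:
  (1 − 0)² + (0 − 2)² = 5
  (-3 − 0)² + (-2 − 2)² = 25
  (-1 − 0)² + (-3 − 2)² = 26
Minimum is attained by (1, 0), so q lies in its Voronoi cell.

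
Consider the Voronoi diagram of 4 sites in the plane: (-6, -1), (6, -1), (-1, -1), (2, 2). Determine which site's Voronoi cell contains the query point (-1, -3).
Nearest site = (-1, -1)

The Voronoi cell of site s contains exactly those query points closer to s than to any other site. Compute squared distances from q = (-1, -3) to each site:
  (-1 − -1)² + (-1 − -3)² = 4
  (-6 − -1)² + (-1 − -3)² = 29
  (2 − -1)² + (2 − -3)² = 34
  (6 − -1)² + (-1 − -3)² = 53
Minimum is attained by (-1, -1), so q lies in its Voronoi cell.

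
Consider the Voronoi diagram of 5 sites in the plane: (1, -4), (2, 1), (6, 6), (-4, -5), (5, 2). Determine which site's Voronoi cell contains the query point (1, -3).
Nearest site = (1, -4)

The Voronoi cell of site s contains exactly those query points closer to s than to any other site. Compute squared distances from q = (1, -3) to each site:
  (1 − 1)² + (-4 − -3)² = 1
  (2 − 1)² + (1 − -3)² = 17
  (-4 − 1)² + (-5 − -3)² = 29
  (5 − 1)² + (2 − -3)² = 41
  (6 − 1)² + (6 − -3)² = 106
Minimum is attained by (1, -4), so q lies in its Voronoi cell.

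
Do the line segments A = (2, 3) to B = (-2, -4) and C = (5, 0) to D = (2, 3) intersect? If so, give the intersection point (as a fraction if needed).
Yes; intersection at (2, 3) (t = 0 on AB, s = 1 on CD)

Parametrize AB as A + t(B − A) = (2 + -4 t, 3 + -7 t) and CD as C + s(D − C) = (5 + -3 s, 0 + 3 s). Solve the linear system for (t, s). Determinant = 33 ≠ 0, so a unique intersection of the containing lines exists. Solution: t = 0, s = 1 — both in [0, 1], so the segments cross. Intersection point: (2, 3).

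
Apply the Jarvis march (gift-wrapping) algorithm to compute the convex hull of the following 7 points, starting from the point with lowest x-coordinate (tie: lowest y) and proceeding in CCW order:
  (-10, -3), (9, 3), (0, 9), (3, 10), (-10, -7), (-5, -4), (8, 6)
Hull (CCW) = [(-10, -7), (9, 3), (8, 6), (3, 10), (0, 9), (-10, -3)]

Jarvis march: at each step, from the current hull vertex p, select the next vertex q as the point such that every other point lies strictly to the left of (or on) the directed line p → q. (Equivalently: for every other point r, the cross product (q − p) × (r − p) ≥ 0.)
Starting point (lowest x, tie lowest y): (-10, -7). Wrap until returning to start. Resulting hull: (-10, -7), (9, 3), (8, 6), (3, 10), (0, 9), (-10, -3).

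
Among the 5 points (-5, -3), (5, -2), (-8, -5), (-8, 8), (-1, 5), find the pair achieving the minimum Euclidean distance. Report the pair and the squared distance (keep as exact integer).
Pair = ((-5, -3), (-8, -5)); squared distance = 13

Compute all C(5, 2) = 10 pairwise squared distances (x_i − x_j)² + (y_i − y_j)². The minimum is 13, attained by the pair ((-5, -3), (-8, -5)).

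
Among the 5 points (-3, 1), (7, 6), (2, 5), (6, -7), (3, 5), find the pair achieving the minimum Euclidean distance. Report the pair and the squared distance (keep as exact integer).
Pair = ((2, 5), (3, 5)); squared distance = 1

Compute all C(5, 2) = 10 pairwise squared distances (x_i − x_j)² + (y_i − y_j)². The minimum is 1, attained by the pair ((2, 5), (3, 5)).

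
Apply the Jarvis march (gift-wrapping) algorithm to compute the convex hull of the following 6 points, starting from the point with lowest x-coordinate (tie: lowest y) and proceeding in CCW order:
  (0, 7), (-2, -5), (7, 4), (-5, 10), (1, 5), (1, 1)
Hull (CCW) = [(-5, 10), (-2, -5), (7, 4)]

Jarvis march: at each step, from the current hull vertex p, select the next vertex q as the point such that every other point lies strictly to the left of (or on) the directed line p → q. (Equivalently: for every other point r, the cross product (q − p) × (r − p) ≥ 0.)
Starting point (lowest x, tie lowest y): (-5, 10). Wrap until returning to start. Resulting hull: (-5, 10), (-2, -5), (7, 4).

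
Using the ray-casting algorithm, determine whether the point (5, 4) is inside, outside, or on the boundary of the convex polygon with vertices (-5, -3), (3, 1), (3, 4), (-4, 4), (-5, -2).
The point (5, 4) lies strictly outside the polygon

Cast a horizontal ray to the right from the query point and count how many polygon edges it crosses (each edge strictly once or zero times, handled with the usual half-open convention). 
Parity of crossings → even ⇒ outside.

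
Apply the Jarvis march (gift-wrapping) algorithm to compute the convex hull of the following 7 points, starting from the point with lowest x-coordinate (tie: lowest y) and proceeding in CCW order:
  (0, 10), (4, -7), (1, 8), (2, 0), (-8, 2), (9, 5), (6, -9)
Hull (CCW) = [(-8, 2), (6, -9), (9, 5), (0, 10)]

Jarvis march: at each step, from the current hull vertex p, select the next vertex q as the point such that every other point lies strictly to the left of (or on) the directed line p → q. (Equivalently: for every other point r, the cross product (q − p) × (r − p) ≥ 0.)
Starting point (lowest x, tie lowest y): (-8, 2). Wrap until returning to start. Resulting hull: (-8, 2), (6, -9), (9, 5), (0, 10).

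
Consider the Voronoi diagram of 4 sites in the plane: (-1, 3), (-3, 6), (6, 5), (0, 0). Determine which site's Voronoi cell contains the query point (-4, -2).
Nearest site = (0, 0)

The Voronoi cell of site s contains exactly those query points closer to s than to any other site. Compute squared distances from q = (-4, -2) to each site:
  (0 − -4)² + (0 − -2)² = 20
  (-1 − -4)² + (3 − -2)² = 34
  (-3 − -4)² + (6 − -2)² = 65
  (6 − -4)² + (5 − -2)² = 149
Minimum is attained by (0, 0), so q lies in its Voronoi cell.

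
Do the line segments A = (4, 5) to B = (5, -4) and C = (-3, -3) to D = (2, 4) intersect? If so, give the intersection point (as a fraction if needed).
No (intersection of containing lines falls outside at least one segment)

Parametrize and solve: t = -9/52, s = 71/52. At least one of these is outside [0, 1], so the segments do not intersect.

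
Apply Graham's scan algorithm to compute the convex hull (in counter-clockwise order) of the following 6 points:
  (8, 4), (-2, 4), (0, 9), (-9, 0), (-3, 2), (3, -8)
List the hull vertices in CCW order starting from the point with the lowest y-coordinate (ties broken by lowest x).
Hull (CCW) = [(3, -8), (8, 4), (0, 9), (-9, 0)]

Graham scan procedure:
  1. Find the pivot p₀ = point with lowest y (tie → lowest x): (3, -8).
  2. Sort the remaining points by polar angle around p₀.
  3. Walk through sorted points, maintaining a stack; pop the top while the last three entries make a non-left turn (cross product ≤ 0).
  4. Final stack is the convex hull in CCW order: (3, -8), (8, 4), (0, 9), (-9, 0).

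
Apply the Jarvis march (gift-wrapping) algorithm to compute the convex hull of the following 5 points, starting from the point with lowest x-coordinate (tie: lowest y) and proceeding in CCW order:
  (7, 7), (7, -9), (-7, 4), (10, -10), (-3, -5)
Hull (CCW) = [(-7, 4), (-3, -5), (7, -9), (10, -10), (7, 7)]

Jarvis march: at each step, from the current hull vertex p, select the next vertex q as the point such that every other point lies strictly to the left of (or on) the directed line p → q. (Equivalently: for every other point r, the cross product (q − p) × (r − p) ≥ 0.)
Starting point (lowest x, tie lowest y): (-7, 4). Wrap until returning to start. Resulting hull: (-7, 4), (-3, -5), (7, -9), (10, -10), (7, 7).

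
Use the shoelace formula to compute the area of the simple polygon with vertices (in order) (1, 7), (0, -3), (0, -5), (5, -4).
Area = 61/2

Shoelace formula: Area = (1/2) |Σ_i (x_i · y_{i+1} − x_{i+1} · y_i)| (indices mod n). Compute each cross term:
  (1)(-3) − (0)(7) = -3
  (0)(-5) − (0)(-3) = 0
  (0)(-4) − (5)(-5) = 25
  (5)(7) − (1)(-4) = 39
Sum = 61, so (signed) Area = 61/2 = 61/2, |Area| = 61/2.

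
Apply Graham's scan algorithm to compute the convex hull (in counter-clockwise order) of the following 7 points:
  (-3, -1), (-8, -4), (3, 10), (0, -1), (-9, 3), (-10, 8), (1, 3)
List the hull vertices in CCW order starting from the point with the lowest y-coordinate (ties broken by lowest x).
Hull (CCW) = [(-8, -4), (0, -1), (3, 10), (-10, 8)]

Graham scan procedure:
  1. Find the pivot p₀ = point with lowest y (tie → lowest x): (-8, -4).
  2. Sort the remaining points by polar angle around p₀.
  3. Walk through sorted points, maintaining a stack; pop the top while the last three entries make a non-left turn (cross product ≤ 0).
  4. Final stack is the convex hull in CCW order: (-8, -4), (0, -1), (3, 10), (-10, 8).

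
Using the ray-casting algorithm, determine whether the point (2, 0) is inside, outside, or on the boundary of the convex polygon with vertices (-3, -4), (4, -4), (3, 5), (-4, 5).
The point (2, 0) lies strictly inside the polygon

Cast a horizontal ray to the right from the query point and count how many polygon edges it crosses (each edge strictly once or zero times, handled with the usual half-open convention). 
Parity of crossings → odd ⇒ inside.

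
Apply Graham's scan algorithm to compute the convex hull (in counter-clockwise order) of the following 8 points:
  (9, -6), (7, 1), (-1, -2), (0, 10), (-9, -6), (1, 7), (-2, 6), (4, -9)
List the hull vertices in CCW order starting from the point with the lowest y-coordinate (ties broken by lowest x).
Hull (CCW) = [(4, -9), (9, -6), (7, 1), (0, 10), (-9, -6)]

Graham scan procedure:
  1. Find the pivot p₀ = point with lowest y (tie → lowest x): (4, -9).
  2. Sort the remaining points by polar angle around p₀.
  3. Walk through sorted points, maintaining a stack; pop the top while the last three entries make a non-left turn (cross product ≤ 0).
  4. Final stack is the convex hull in CCW order: (4, -9), (9, -6), (7, 1), (0, 10), (-9, -6).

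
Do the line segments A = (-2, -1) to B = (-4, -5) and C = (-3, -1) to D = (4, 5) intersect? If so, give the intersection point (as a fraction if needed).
No (intersection of containing lines falls outside at least one segment)

Parametrize and solve: t = -3/8, s = 1/4. At least one of these is outside [0, 1], so the segments do not intersect.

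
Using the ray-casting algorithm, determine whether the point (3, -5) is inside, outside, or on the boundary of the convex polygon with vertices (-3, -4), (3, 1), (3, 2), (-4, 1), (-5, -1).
The point (3, -5) lies strictly outside the polygon

Cast a horizontal ray to the right from the query point and count how many polygon edges it crosses (each edge strictly once or zero times, handled with the usual half-open convention). 
Parity of crossings → even ⇒ outside.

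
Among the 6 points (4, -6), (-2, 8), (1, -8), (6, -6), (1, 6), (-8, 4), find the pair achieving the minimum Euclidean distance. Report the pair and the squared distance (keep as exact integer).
Pair = ((4, -6), (6, -6)); squared distance = 4

Compute all C(6, 2) = 15 pairwise squared distances (x_i − x_j)² + (y_i − y_j)². The minimum is 4, attained by the pair ((4, -6), (6, -6)).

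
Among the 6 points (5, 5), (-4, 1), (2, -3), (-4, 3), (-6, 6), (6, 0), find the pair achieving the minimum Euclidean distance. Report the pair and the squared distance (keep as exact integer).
Pair = ((-4, 1), (-4, 3)); squared distance = 4

Compute all C(6, 2) = 15 pairwise squared distances (x_i − x_j)² + (y_i − y_j)². The minimum is 4, attained by the pair ((-4, 1), (-4, 3)).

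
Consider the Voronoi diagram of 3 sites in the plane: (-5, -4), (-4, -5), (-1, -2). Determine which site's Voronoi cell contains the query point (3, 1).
Nearest site = (-1, -2)

The Voronoi cell of site s contains exactly those query points closer to s than to any other site. Compute squared distances from q = (3, 1) to each site:
  (-1 − 3)² + (-2 − 1)² = 25
  (-4 − 3)² + (-5 − 1)² = 85
  (-5 − 3)² + (-4 − 1)² = 89
Minimum is attained by (-1, -2), so q lies in its Voronoi cell.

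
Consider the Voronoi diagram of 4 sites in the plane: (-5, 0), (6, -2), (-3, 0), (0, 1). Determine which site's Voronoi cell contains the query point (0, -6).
Nearest site = (-3, 0)

The Voronoi cell of site s contains exactly those query points closer to s than to any other site. Compute squared distances from q = (0, -6) to each site:
  (-3 − 0)² + (0 − -6)² = 45
  (0 − 0)² + (1 − -6)² = 49
  (6 − 0)² + (-2 − -6)² = 52
  (-5 − 0)² + (0 − -6)² = 61
Minimum is attained by (-3, 0), so q lies in its Voronoi cell.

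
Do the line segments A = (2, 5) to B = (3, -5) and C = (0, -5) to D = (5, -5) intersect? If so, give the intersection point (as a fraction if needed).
Yes; intersection at (3, -5) (t = 1 on AB, s = 3/5 on CD)

Parametrize AB as A + t(B − A) = (2 + 1 t, 5 + -10 t) and CD as C + s(D − C) = (0 + 5 s, -5 + 0 s). Solve the linear system for (t, s). Determinant = -50 ≠ 0, so a unique intersection of the containing lines exists. Solution: t = 1, s = 3/5 — both in [0, 1], so the segments cross. Intersection point: (3, -5).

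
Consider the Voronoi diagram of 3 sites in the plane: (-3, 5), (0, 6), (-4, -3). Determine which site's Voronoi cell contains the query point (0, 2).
Nearest site = (0, 6)

The Voronoi cell of site s contains exactly those query points closer to s than to any other site. Compute squared distances from q = (0, 2) to each site:
  (0 − 0)² + (6 − 2)² = 16
  (-3 − 0)² + (5 − 2)² = 18
  (-4 − 0)² + (-3 − 2)² = 41
Minimum is attained by (0, 6), so q lies in its Voronoi cell.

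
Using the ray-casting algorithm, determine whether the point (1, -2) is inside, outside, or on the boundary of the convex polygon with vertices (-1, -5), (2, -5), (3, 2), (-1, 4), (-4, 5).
The point (1, -2) lies strictly inside the polygon

Cast a horizontal ray to the right from the query point and count how many polygon edges it crosses (each edge strictly once or zero times, handled with the usual half-open convention). 
Parity of crossings → odd ⇒ inside.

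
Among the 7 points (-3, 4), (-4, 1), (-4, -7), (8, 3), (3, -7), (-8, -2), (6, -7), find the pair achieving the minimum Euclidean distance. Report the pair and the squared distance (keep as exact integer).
Pair = ((3, -7), (6, -7)); squared distance = 9

Compute all C(7, 2) = 21 pairwise squared distances (x_i − x_j)² + (y_i − y_j)². The minimum is 9, attained by the pair ((3, -7), (6, -7)).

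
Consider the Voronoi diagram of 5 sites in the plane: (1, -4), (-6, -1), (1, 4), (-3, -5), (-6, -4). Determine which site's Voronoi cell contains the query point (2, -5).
Nearest site = (1, -4)

The Voronoi cell of site s contains exactly those query points closer to s than to any other site. Compute squared distances from q = (2, -5) to each site:
  (1 − 2)² + (-4 − -5)² = 2
  (-3 − 2)² + (-5 − -5)² = 25
  (-6 − 2)² + (-4 − -5)² = 65
  (-6 − 2)² + (-1 − -5)² = 80
  (1 − 2)² + (4 − -5)² = 82
Minimum is attained by (1, -4), so q lies in its Voronoi cell.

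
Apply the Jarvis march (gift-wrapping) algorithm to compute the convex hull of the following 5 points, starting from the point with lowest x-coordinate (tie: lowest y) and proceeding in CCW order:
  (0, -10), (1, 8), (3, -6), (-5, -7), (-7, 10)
Hull (CCW) = [(-7, 10), (-5, -7), (0, -10), (3, -6), (1, 8)]

Jarvis march: at each step, from the current hull vertex p, select the next vertex q as the point such that every other point lies strictly to the left of (or on) the directed line p → q. (Equivalently: for every other point r, the cross product (q − p) × (r − p) ≥ 0.)
Starting point (lowest x, tie lowest y): (-7, 10). Wrap until returning to start. Resulting hull: (-7, 10), (-5, -7), (0, -10), (3, -6), (1, 8).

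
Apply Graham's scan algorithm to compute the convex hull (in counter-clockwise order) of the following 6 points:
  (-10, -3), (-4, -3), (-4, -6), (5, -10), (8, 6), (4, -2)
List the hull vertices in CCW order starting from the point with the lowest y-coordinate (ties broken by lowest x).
Hull (CCW) = [(5, -10), (8, 6), (-10, -3), (-4, -6)]

Graham scan procedure:
  1. Find the pivot p₀ = point with lowest y (tie → lowest x): (5, -10).
  2. Sort the remaining points by polar angle around p₀.
  3. Walk through sorted points, maintaining a stack; pop the top while the last three entries make a non-left turn (cross product ≤ 0).
  4. Final stack is the convex hull in CCW order: (5, -10), (8, 6), (-10, -3), (-4, -6).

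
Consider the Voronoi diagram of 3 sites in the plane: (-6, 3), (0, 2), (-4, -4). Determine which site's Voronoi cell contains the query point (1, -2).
Nearest site = (0, 2)

The Voronoi cell of site s contains exactly those query points closer to s than to any other site. Compute squared distances from q = (1, -2) to each site:
  (0 − 1)² + (2 − -2)² = 17
  (-4 − 1)² + (-4 − -2)² = 29
  (-6 − 1)² + (3 − -2)² = 74
Minimum is attained by (0, 2), so q lies in its Voronoi cell.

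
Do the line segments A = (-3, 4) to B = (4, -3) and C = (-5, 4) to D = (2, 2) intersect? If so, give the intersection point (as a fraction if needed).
Yes; intersection at (-11/5, 16/5) (t = 4/35 on AB, s = 2/5 on CD)

Parametrize AB as A + t(B − A) = (-3 + 7 t, 4 + -7 t) and CD as C + s(D − C) = (-5 + 7 s, 4 + -2 s). Solve the linear system for (t, s). Determinant = -35 ≠ 0, so a unique intersection of the containing lines exists. Solution: t = 4/35, s = 2/5 — both in [0, 1], so the segments cross. Intersection point: (-11/5, 16/5).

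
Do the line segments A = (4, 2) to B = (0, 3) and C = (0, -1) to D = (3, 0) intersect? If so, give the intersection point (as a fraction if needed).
No (intersection of containing lines falls outside at least one segment)

Parametrize and solve: t = -5/7, s = 16/7. At least one of these is outside [0, 1], so the segments do not intersect.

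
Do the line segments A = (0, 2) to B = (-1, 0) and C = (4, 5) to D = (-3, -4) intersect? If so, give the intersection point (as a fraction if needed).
No (intersection of containing lines falls outside at least one segment)

Parametrize and solve: t = 3, s = 1. At least one of these is outside [0, 1], so the segments do not intersect.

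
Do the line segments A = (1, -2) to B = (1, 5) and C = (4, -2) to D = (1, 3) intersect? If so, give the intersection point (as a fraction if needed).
Yes; intersection at (1, 3) (t = 5/7 on AB, s = 1 on CD)

Parametrize AB as A + t(B − A) = (1 + 0 t, -2 + 7 t) and CD as C + s(D − C) = (4 + -3 s, -2 + 5 s). Solve the linear system for (t, s). Determinant = -21 ≠ 0, so a unique intersection of the containing lines exists. Solution: t = 5/7, s = 1 — both in [0, 1], so the segments cross. Intersection point: (1, 3).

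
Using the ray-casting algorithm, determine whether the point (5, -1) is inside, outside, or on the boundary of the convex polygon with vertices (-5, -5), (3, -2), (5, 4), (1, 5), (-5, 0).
The point (5, -1) lies strictly outside the polygon

Cast a horizontal ray to the right from the query point and count how many polygon edges it crosses (each edge strictly once or zero times, handled with the usual half-open convention). 
Parity of crossings → even ⇒ outside.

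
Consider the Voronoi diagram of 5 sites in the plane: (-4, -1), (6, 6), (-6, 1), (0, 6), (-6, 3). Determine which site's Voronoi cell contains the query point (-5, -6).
Nearest site = (-4, -1)

The Voronoi cell of site s contains exactly those query points closer to s than to any other site. Compute squared distances from q = (-5, -6) to each site:
  (-4 − -5)² + (-1 − -6)² = 26
  (-6 − -5)² + (1 − -6)² = 50
  (-6 − -5)² + (3 − -6)² = 82
  (0 − -5)² + (6 − -6)² = 169
  (6 − -5)² + (6 − -6)² = 265
Minimum is attained by (-4, -1), so q lies in its Voronoi cell.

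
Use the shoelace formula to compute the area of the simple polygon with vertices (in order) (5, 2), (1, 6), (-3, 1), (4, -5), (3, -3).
Area = 41

Shoelace formula: Area = (1/2) |Σ_i (x_i · y_{i+1} − x_{i+1} · y_i)| (indices mod n). Compute each cross term:
  (5)(6) − (1)(2) = 28
  (1)(1) − (-3)(6) = 19
  (-3)(-5) − (4)(1) = 11
  (4)(-3) − (3)(-5) = 3
  (3)(2) − (5)(-3) = 21
Sum = 82, so (signed) Area = 82/2 = 41, |Area| = 41.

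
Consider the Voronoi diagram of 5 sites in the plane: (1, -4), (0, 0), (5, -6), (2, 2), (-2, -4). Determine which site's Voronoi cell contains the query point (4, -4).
Nearest site = (5, -6)

The Voronoi cell of site s contains exactly those query points closer to s than to any other site. Compute squared distances from q = (4, -4) to each site:
  (5 − 4)² + (-6 − -4)² = 5
  (1 − 4)² + (-4 − -4)² = 9
  (0 − 4)² + (0 − -4)² = 32
  (-2 − 4)² + (-4 − -4)² = 36
  (2 − 4)² + (2 − -4)² = 40
Minimum is attained by (5, -6), so q lies in its Voronoi cell.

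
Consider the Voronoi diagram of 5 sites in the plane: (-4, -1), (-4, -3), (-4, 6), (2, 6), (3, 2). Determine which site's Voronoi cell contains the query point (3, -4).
Nearest site = (3, 2)

The Voronoi cell of site s contains exactly those query points closer to s than to any other site. Compute squared distances from q = (3, -4) to each site:
  (3 − 3)² + (2 − -4)² = 36
  (-4 − 3)² + (-3 − -4)² = 50
  (-4 − 3)² + (-1 − -4)² = 58
  (2 − 3)² + (6 − -4)² = 101
  (-4 − 3)² + (6 − -4)² = 149
Minimum is attained by (3, 2), so q lies in its Voronoi cell.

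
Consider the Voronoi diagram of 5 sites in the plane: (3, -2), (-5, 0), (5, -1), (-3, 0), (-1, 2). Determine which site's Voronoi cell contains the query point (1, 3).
Nearest site = (-1, 2)

The Voronoi cell of site s contains exactly those query points closer to s than to any other site. Compute squared distances from q = (1, 3) to each site:
  (-1 − 1)² + (2 − 3)² = 5
  (-3 − 1)² + (0 − 3)² = 25
  (3 − 1)² + (-2 − 3)² = 29
  (5 − 1)² + (-1 − 3)² = 32
  (-5 − 1)² + (0 − 3)² = 45
Minimum is attained by (-1, 2), so q lies in its Voronoi cell.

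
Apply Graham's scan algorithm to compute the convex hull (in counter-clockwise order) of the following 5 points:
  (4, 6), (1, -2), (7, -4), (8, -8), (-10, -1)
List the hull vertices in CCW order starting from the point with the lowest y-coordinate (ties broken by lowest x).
Hull (CCW) = [(8, -8), (7, -4), (4, 6), (-10, -1)]

Graham scan procedure:
  1. Find the pivot p₀ = point with lowest y (tie → lowest x): (8, -8).
  2. Sort the remaining points by polar angle around p₀.
  3. Walk through sorted points, maintaining a stack; pop the top while the last three entries make a non-left turn (cross product ≤ 0).
  4. Final stack is the convex hull in CCW order: (8, -8), (7, -4), (4, 6), (-10, -1).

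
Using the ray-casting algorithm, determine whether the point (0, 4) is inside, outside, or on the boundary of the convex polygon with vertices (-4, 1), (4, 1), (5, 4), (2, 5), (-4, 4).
The point (0, 4) lies strictly inside the polygon

Cast a horizontal ray to the right from the query point and count how many polygon edges it crosses (each edge strictly once or zero times, handled with the usual half-open convention). 
Parity of crossings → odd ⇒ inside.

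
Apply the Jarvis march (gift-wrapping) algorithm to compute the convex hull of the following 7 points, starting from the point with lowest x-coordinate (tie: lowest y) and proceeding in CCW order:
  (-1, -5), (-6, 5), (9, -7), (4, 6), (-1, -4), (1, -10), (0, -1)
Hull (CCW) = [(-6, 5), (1, -10), (9, -7), (4, 6)]

Jarvis march: at each step, from the current hull vertex p, select the next vertex q as the point such that every other point lies strictly to the left of (or on) the directed line p → q. (Equivalently: for every other point r, the cross product (q − p) × (r − p) ≥ 0.)
Starting point (lowest x, tie lowest y): (-6, 5). Wrap until returning to start. Resulting hull: (-6, 5), (1, -10), (9, -7), (4, 6).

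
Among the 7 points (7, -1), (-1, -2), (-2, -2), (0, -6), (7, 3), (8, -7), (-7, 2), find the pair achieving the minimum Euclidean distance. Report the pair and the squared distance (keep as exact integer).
Pair = ((-1, -2), (-2, -2)); squared distance = 1

Compute all C(7, 2) = 21 pairwise squared distances (x_i − x_j)² + (y_i − y_j)². The minimum is 1, attained by the pair ((-1, -2), (-2, -2)).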